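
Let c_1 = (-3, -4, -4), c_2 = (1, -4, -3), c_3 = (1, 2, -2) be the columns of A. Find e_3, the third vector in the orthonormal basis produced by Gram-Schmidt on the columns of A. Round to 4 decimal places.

c_1 = (-3, -4, -4); ‖c_1‖ = 6.4031, so e_1 = (-0.4685, -0.6247, -0.6247).
e_1·c_2 = (-0.4685)·1 + (-0.6247)·(-4) + (-0.6247)·(-3) = 3.9043.
u_2 = c_2 − 3.9043·e_1 = (2.8293, -1.5610, -0.5610).
‖u_2‖ = 3.2796, so e_2 = (0.8627, -0.4760, -0.1710).
e_1·c_3 = (-0.4685)·1 + (-0.6247)·2 + (-0.6247)·(-2) = -0.4685; e_2·c_3 = 0.8627·1 + (-0.4760)·2 + (-0.1710)·(-2) = 0.2529.
u_3 = c_3 + 0.4685·e_1 − 0.2529·e_2 = (0.5624, 1.8277, -2.2494).
‖u_3‖ = 2.9524, so e_3 = (0.1905, 0.6190, -0.7619).

e_3 = (0.1905, 0.6190, -0.7619)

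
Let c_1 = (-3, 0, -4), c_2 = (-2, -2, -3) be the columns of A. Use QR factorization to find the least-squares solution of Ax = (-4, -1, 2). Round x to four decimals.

x = (-0.0396, 0.2772)

q_1 = c_1/‖c_1‖ = (-3, 0, -4)/5.0000 = (-0.6000, 0.0000, -0.8000).
r_{12} = q_1·c_2 = 3.6000.
u_2 = c_2 − 3.6000·q_1 = (0.1600, -2.0000, -0.1200).
‖u_2‖ = 2.0100, so q_2 = (0.0796, -0.9950, -0.0597).
Qᵀb = (0.8000, 0.5572).
Back-substitute: x_2 = 0.5572/2.0100 = 0.2772.
x_1 = (0.8000 − 3.6000·0.2772)/5.0000 = -0.0396.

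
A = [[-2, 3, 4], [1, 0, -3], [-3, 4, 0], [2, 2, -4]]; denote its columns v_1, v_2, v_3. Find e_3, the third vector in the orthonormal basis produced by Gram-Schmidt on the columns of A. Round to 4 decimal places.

e_3 = (0.7210, -0.3887, -0.5705, 0.0595)

v_1 = (-2, 1, -3, 2); ‖v_1‖ = 4.2426, so e_1 = (-0.4714, 0.2357, -0.7071, 0.4714).
e_1·v_2 = (-0.4714)·3 + 0.2357·0 + (-0.7071)·4 + 0.4714·2 = -3.2998.
u_2 = v_2 + 3.2998·e_1 = (1.4444, 0.7778, 1.6667, 3.5556).
‖u_2‖ = 4.2557, so e_2 = (0.3394, 0.1828, 0.3916, 0.8355).
e_1·v_3 = (-0.4714)·4 + 0.2357·(-3) + (-0.7071)·0 + 0.4714·(-4) = -4.4783; e_2·v_3 = 0.3394·4 + 0.1828·(-3) + 0.3916·0 + 0.8355·(-4) = -2.5325.
u_3 = v_3 + 4.4783·e_1 + 2.5325·e_2 = (2.7485, -1.4816, -2.1748, 0.2270).
‖u_3‖ = 3.8119, so e_3 = (0.7210, -0.3887, -0.5705, 0.0595).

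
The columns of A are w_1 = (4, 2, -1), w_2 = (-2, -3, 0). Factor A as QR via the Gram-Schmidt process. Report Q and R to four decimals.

Q = [[0.8729, 0.3482], [0.4364, -0.8704], [-0.2182, -0.3482]], R = [[4.5826, -3.0551], [0.0000, 1.9149]]

w_1 = (4, 2, -1); ‖w_1‖ = 4.5826, so e_1 = (0.8729, 0.4364, -0.2182).
e_1·w_2 = 0.8729·(-2) + 0.4364·(-3) + (-0.2182)·0 = -3.0551.
u_2 = w_2 + 3.0551·e_1 = (0.6667, -1.6667, -0.6667).
‖u_2‖ = 1.9149, so e_2 = (0.3482, -0.8704, -0.3482).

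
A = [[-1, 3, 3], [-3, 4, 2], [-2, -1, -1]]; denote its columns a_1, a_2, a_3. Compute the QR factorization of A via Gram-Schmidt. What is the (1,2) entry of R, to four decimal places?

r_{12} = -3.4744

a_1 = (-1, -3, -2); ‖a_1‖ = 3.7417, so q_1 = (-0.2673, -0.8018, -0.5345).
r_{12} = q_1·a_2 = -3.4744.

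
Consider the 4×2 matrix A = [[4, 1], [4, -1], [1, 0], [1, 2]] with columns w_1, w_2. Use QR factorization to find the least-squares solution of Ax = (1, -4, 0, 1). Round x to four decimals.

e_1 = w_1/‖w_1‖ = (4, 4, 1, 1)/5.8310 = (0.6860, 0.6860, 0.1715, 0.1715).
r_{12} = e_1·w_2 = 0.3430.
u_2 = w_2 − 0.3430·e_1 = (0.7647, -1.2353, -0.0588, 1.9412).
‖u_2‖ = 2.4254, so e_2 = (0.3153, -0.5093, -0.0243, 0.8004).
Qᵀb = (-1.8865, 3.1530).
Back-substitute: x_2 = 3.1530/2.4254 = 1.3000.
x_1 = (-1.8865 − 0.3430·1.3000)/5.8310 = -0.4000.

x = (-0.4000, 1.3000)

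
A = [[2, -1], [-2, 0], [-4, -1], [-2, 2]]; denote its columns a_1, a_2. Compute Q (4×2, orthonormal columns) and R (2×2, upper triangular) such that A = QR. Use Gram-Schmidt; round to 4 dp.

Q = [[0.3780, -0.3542], [-0.3780, -0.0590], [-0.7559, -0.5313], [-0.3780, 0.7674]], R = [[5.2915, -0.3780], [0.0000, 2.4202]]

q_1 = a_1/‖a_1‖ = (2, -2, -4, -2)/5.2915 = (0.3780, -0.3780, -0.7559, -0.3780).
r_{12} = q_1·a_2 = -0.3780.
u_2 = a_2 + 0.3780·q_1 = (-0.8571, -0.1429, -1.2857, 1.8571).
‖u_2‖ = 2.4202, so q_2 = (-0.3542, -0.0590, -0.5313, 0.7674).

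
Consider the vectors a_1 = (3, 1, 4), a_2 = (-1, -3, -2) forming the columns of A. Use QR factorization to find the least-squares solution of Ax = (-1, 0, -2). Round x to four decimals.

a_1 = (3, 1, 4); ‖a_1‖ = 5.0990, so e_1 = (0.5883, 0.1961, 0.7845).
e_1·a_2 = 0.5883·(-1) + 0.1961·(-3) + 0.7845·(-2) = -2.7456.
u_2 = a_2 + 2.7456·e_1 = (0.6154, -2.4615, 0.1538).
‖u_2‖ = 2.5420, so e_2 = (0.2421, -0.9684, 0.0605).
Qᵀb = (-2.1573, -0.3631).
Back-substitute: x_2 = -0.3631/2.5420 = -0.1429.
x_1 = (-2.1573 + 2.7456·(-0.1429))/5.0990 = -0.5000.

x = (-0.5000, -0.1429)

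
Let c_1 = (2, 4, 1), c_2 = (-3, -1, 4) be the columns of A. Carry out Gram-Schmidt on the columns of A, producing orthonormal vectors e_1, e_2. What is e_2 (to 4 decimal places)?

c_1 = (2, 4, 1); ‖c_1‖ = 4.5826, so e_1 = (0.4364, 0.8729, 0.2182).
e_1·c_2 = 0.4364·(-3) + 0.8729·(-1) + 0.2182·4 = -1.3093.
u_2 = c_2 + 1.3093·e_1 = (-2.4286, 0.1429, 4.2857).
‖u_2‖ = 4.9281, so e_2 = (-0.4928, 0.0290, 0.8697).

e_2 = (-0.4928, 0.0290, 0.8697)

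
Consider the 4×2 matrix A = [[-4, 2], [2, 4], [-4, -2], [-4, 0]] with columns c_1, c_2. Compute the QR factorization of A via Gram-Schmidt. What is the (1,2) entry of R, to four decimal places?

q_1 = c_1/‖c_1‖ = (-4, 2, -4, -4)/7.2111 = (-0.5547, 0.2774, -0.5547, -0.5547).
r_{12} = q_1·c_2 = 1.1094.

r_{12} = 1.1094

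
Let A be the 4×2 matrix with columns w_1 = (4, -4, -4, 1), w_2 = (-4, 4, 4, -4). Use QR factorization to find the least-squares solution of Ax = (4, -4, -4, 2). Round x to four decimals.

q_1 = w_1/‖w_1‖ = (4, -4, -4, 1)/7.0000 = (0.5714, -0.5714, -0.5714, 0.1429).
r_{12} = q_1·w_2 = -7.4286.
u_2 = w_2 + 7.4286·q_1 = (0.2449, -0.2449, -0.2449, -2.9388).
‖u_2‖ = 2.9692, so q_2 = (0.0825, -0.0825, -0.0825, -0.9897).
Qᵀb = (7.1429, -0.9897).
Back-substitute: x_2 = -0.9897/2.9692 = -0.3333.
x_1 = (7.1429 + 7.4286·(-0.3333))/7.0000 = 0.6667.

x = (0.6667, -0.3333)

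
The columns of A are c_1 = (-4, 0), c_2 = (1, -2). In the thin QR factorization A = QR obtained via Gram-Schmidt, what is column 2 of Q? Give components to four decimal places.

e_1 = c_1/‖c_1‖ = (-4, 0)/4.0000 = (-1.0000, 0.0000).
r_{12} = e_1·c_2 = -1.0000.
u_2 = c_2 + 1.0000·e_1 = (0.0000, -2.0000).
‖u_2‖ = 2.0000, so e_2 = (0.0000, -1.0000).

e_2 = (0.0000, -1.0000)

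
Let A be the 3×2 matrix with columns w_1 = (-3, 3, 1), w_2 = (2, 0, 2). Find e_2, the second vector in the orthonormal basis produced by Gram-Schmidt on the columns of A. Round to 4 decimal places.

e_2 = (0.5115, 0.2361, 0.8262)

w_1 = (-3, 3, 1); ‖w_1‖ = 4.3589, so e_1 = (-0.6882, 0.6882, 0.2294).
e_1·w_2 = (-0.6882)·2 + 0.6882·0 + 0.2294·2 = -0.9177.
u_2 = w_2 + 0.9177·e_1 = (1.3684, 0.6316, 2.2105).
‖u_2‖ = 2.6754, so e_2 = (0.5115, 0.2361, 0.8262).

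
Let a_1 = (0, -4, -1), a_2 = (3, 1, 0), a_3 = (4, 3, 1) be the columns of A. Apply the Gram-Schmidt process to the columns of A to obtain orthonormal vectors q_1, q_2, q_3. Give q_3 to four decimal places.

a_1 = (0, -4, -1); ‖a_1‖ = 4.1231, so q_1 = (0.0000, -0.9701, -0.2425).
q_1·a_2 = 0.0000·3 + (-0.9701)·1 + (-0.2425)·0 = -0.9701.
u_2 = a_2 + 0.9701·q_1 = (3.0000, 0.0588, -0.2353).
‖u_2‖ = 3.0098, so q_2 = (0.9967, 0.0195, -0.0782).
q_1·a_3 = 0.0000·4 + (-0.9701)·3 + (-0.2425)·1 = -3.1530; q_2·a_3 = 0.9967·4 + 0.0195·3 + (-0.0782)·1 = 3.9674.
u_3 = a_3 + 3.1530·q_1 − 3.9674·q_2 = (0.0455, -0.1364, 0.5455).
‖u_3‖ = 0.5641, so q_3 = (0.0806, -0.2417, 0.9670).

q_3 = (0.0806, -0.2417, 0.9670)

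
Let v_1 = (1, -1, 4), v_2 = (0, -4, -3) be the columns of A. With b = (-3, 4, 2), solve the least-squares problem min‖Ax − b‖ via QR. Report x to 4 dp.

x = (-0.3912, -1.0052)

e_1 = v_1/‖v_1‖ = (1, -1, 4)/4.2426 = (0.2357, -0.2357, 0.9428).
r_{12} = e_1·v_2 = -1.8856.
u_2 = v_2 + 1.8856·e_1 = (0.4444, -4.4444, -1.2222).
‖u_2‖ = 4.6308, so e_2 = (0.0960, -0.9598, -0.2639).
Qᵀb = (0.2357, -4.6548).
Back-substitute: x_2 = -4.6548/4.6308 = -1.0052.
x_1 = (0.2357 + 1.8856·(-1.0052))/4.2426 = -0.3912.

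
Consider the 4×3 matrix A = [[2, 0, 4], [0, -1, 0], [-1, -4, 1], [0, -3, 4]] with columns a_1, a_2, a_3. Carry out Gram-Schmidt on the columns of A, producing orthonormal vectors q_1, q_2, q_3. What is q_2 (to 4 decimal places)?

q_2 = (-0.3351, -0.2094, -0.6702, -0.6283)

q_1 = a_1/‖a_1‖ = (2, 0, -1, 0)/2.2361 = (0.8944, 0.0000, -0.4472, 0.0000).
r_{12} = q_1·a_2 = 1.7889.
u_2 = a_2 − 1.7889·q_1 = (-1.6000, -1.0000, -3.2000, -3.0000).
‖u_2‖ = 4.7749, so q_2 = (-0.3351, -0.2094, -0.6702, -0.6283).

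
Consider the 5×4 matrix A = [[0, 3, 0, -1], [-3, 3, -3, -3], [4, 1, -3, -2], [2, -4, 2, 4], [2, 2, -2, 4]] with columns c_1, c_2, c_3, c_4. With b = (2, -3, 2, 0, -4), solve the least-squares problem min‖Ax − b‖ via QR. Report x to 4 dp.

q_1 = c_1/‖c_1‖ = (0, -3, 4, 2, 2)/5.7446 = (0.0000, -0.5222, 0.6963, 0.3482, 0.3482).
r_{12} = q_1·c_2 = -1.5667.
u_2 = c_2 + 1.5667·q_1 = (3.0000, 2.1818, 2.0909, -3.4545, 2.5455).
‖u_2‖ = 6.0453, so q_2 = (0.4963, 0.3609, 0.3459, -0.5714, 0.4211).
r_{13} = q_1·c_3 = -0.5222; r_{23} = q_2·c_3 = -4.1054.
u_3 = c_3 + 0.5222·q_1 + 4.1054·q_2 = (2.0373, -1.7910, -1.2164, -0.1642, -0.0896).
‖u_3‖ = 2.9788, so q_3 = (0.6839, -0.6013, -0.4084, -0.0551, -0.0301).
r_{14} = q_1·c_4 = 2.9593; r_{24} = q_2·c_4 = -2.8723; r_{34} = q_3·c_4 = 1.5959.
u_4 = c_4 − 2.9593·q_1 + 2.8723·q_2 − 1.5959·q_3 = (-0.6661, 0.5416, -2.4155, 1.4163, 4.2271).
‖u_4‖ = 5.1425, so q_4 = (-0.1295, 0.1053, -0.4697, 0.2754, 0.8220).
Qᵀb = (1.5667, -1.0827, 2.4752, -4.8024).
Back-substitute: x_4 = -4.8024/5.1425 = -0.9339.
x_3 = (2.4752 − 1.5959·(-0.9339))/2.9788 = 1.3313.
x_2 = (-1.0827 + 4.1054·1.3313 + 2.8723·(-0.9339))/6.0453 = 0.2813.
x_1 = (1.5667 + 1.5667·0.2813 + 0.5222·1.3313 − 2.9593·(-0.9339))/5.7446 = 0.9515.

x = (0.9515, 0.2813, 1.3313, -0.9339)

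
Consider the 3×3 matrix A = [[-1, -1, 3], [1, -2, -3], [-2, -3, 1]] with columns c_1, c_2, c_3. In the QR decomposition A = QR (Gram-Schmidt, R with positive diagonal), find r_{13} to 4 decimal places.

c_1 = (-1, 1, -2); ‖c_1‖ = 2.4495, so q_1 = (-0.4082, 0.4082, -0.8165).
r_{13} = q_1·c_3 = -3.2660.

r_{13} = -3.2660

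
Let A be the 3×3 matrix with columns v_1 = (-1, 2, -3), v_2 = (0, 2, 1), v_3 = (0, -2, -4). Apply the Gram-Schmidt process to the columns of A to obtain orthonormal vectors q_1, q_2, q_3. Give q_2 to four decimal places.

q_1 = v_1/‖v_1‖ = (-1, 2, -3)/3.7417 = (-0.2673, 0.5345, -0.8018).
r_{12} = q_1·v_2 = 0.2673.
u_2 = v_2 − 0.2673·q_1 = (0.0714, 1.8571, 1.2143).
‖u_2‖ = 2.2200, so q_2 = (0.0322, 0.8365, 0.5470).

q_2 = (0.0322, 0.8365, 0.5470)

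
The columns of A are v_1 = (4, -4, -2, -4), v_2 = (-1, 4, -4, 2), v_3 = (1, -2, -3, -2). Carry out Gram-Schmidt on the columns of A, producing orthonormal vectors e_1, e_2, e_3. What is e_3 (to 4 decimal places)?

e_3 = (-0.7793, -0.5055, -0.3581, -0.0948)

e_1 = v_1/‖v_1‖ = (4, -4, -2, -4)/7.2111 = (0.5547, -0.5547, -0.2774, -0.5547).
r_{12} = e_1·v_2 = -2.7735.
u_2 = v_2 + 2.7735·e_1 = (0.5385, 2.4615, -4.7692, 0.4615).
‖u_2‖ = 5.4137, so e_2 = (0.0995, 0.4547, -0.8810, 0.0853).
r_{13} = e_1·v_3 = 3.6056; r_{23} = e_2·v_3 = 1.6625.
u_3 = v_3 − 3.6056·e_1 − 1.6625·e_2 = (-1.1654, -0.7559, -0.5354, -0.1417).
‖u_3‖ = 1.4954, so e_3 = (-0.7793, -0.5055, -0.3581, -0.0948).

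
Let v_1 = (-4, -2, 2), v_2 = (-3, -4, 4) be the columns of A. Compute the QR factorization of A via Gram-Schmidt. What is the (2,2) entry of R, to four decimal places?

r_{22} = 2.8868

v_1 = (-4, -2, 2); ‖v_1‖ = 4.8990, so e_1 = (-0.8165, -0.4082, 0.4082).
e_1·v_2 = (-0.8165)·(-3) + (-0.4082)·(-4) + 0.4082·4 = 5.7155.
u_2 = v_2 − 5.7155·e_1 = (1.6667, -1.6667, 1.6667).
r_{22} = ‖u_2‖ = 2.8868.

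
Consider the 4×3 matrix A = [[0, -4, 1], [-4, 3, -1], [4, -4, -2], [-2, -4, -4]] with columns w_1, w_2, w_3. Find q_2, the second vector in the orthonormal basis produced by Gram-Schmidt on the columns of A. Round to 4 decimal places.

q_2 = (-0.5905, 0.1148, -0.2624, -0.7545)

w_1 = (0, -4, 4, -2); ‖w_1‖ = 6.0000, so q_1 = (0.0000, -0.6667, 0.6667, -0.3333).
q_1·w_2 = 0.0000·(-4) + (-0.6667)·3 + 0.6667·(-4) + (-0.3333)·(-4) = -3.3333.
u_2 = w_2 + 3.3333·q_1 = (-4.0000, 0.7778, -1.7778, -5.1111).
‖u_2‖ = 6.7741, so q_2 = (-0.5905, 0.1148, -0.2624, -0.7545).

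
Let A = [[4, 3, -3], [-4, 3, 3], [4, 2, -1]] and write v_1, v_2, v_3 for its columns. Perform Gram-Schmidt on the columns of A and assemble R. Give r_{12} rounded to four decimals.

v_1 = (4, -4, 4); ‖v_1‖ = 6.9282, so e_1 = (0.5774, -0.5774, 0.5774).
r_{12} = e_1·v_2 = 1.1547.

r_{12} = 1.1547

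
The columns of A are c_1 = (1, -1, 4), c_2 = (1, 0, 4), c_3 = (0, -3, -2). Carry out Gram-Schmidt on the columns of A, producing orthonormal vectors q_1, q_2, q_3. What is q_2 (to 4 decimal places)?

q_2 = (0.0572, 0.9718, 0.2287)

c_1 = (1, -1, 4); ‖c_1‖ = 4.2426, so q_1 = (0.2357, -0.2357, 0.9428).
q_1·c_2 = 0.2357·1 + (-0.2357)·0 + 0.9428·4 = 4.0069.
u_2 = c_2 − 4.0069·q_1 = (0.0556, 0.9444, 0.2222).
‖u_2‖ = 0.9718, so q_2 = (0.0572, 0.9718, 0.2287).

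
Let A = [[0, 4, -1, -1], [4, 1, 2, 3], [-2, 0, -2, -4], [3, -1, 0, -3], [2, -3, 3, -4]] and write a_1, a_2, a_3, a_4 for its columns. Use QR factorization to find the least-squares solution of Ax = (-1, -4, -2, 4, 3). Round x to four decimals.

x = (0.2650, -0.6624, -0.2787, -0.3468)

a_1 = (0, 4, -2, 3, 2); ‖a_1‖ = 5.7446, so q_1 = (0.0000, 0.6963, -0.3482, 0.5222, 0.3482).
q_1·a_2 = 0.0000·4 + 0.6963·1 + (-0.3482)·0 + 0.5222·(-1) + 0.3482·(-3) = -0.8704.
u_2 = a_2 + 0.8704·q_1 = (4.0000, 1.6061, -0.3030, -0.5455, -2.6970).
‖u_2‖ = 5.1227, so q_2 = (0.7808, 0.3135, -0.0592, -0.1065, -0.5265).
q_1·a_3 = 0.0000·(-1) + 0.6963·2 + (-0.3482)·(-2) + 0.5222·0 + 0.3482·3 = 3.1334; q_2·a_3 = 0.7808·(-1) + 0.3135·2 + (-0.0592)·(-2) + (-0.1065)·0 + (-0.5265)·3 = -1.6149.
u_3 = a_3 − 3.1334·q_1 + 1.6149·q_2 = (0.2610, 0.3245, -1.0046, -1.8083, 1.0589).
‖u_3‖ = 2.3609, so q_3 = (0.1105, 0.1374, -0.4255, -0.7659, 0.4485).
q_1·a_4 = 0.0000·(-1) + 0.6963·3 + (-0.3482)·(-4) + 0.5222·(-3) + 0.3482·(-4) = 0.5222; q_2·a_4 = 0.7808·(-1) + 0.3135·3 + (-0.0592)·(-4) + (-0.1065)·(-3) + (-0.5265)·(-4) = 2.8216; q_3·a_4 = 0.1105·(-1) + 0.1374·3 + (-0.4255)·(-4) + (-0.7659)·(-3) + 0.4485·(-4) = 2.5076.
u_4 = a_4 − 0.5222·q_1 − 2.8216·q_2 − 2.5076·q_3 = (-3.4804, 1.4071, -2.5842, -1.0516, -3.8210).
‖u_4‖ = 6.0396, so q_4 = (-0.5763, 0.2330, -0.4279, -0.1741, -0.6327).
Qᵀb = (1.0445, -3.9219, -1.5275, -2.0943).
Back-substitute: x_4 = -2.0943/6.0396 = -0.3468.
x_3 = (-1.5275 − 2.5076·(-0.3468))/2.3609 = -0.2787.
x_2 = (-3.9219 + 1.6149·(-0.2787) − 2.8216·(-0.3468))/5.1227 = -0.6624.
x_1 = (1.0445 + 0.8704·(-0.6624) − 3.1334·(-0.2787) − 0.5222·(-0.3468))/5.7446 = 0.2650.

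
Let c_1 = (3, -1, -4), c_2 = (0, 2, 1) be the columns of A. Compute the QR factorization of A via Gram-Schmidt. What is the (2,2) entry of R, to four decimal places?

c_1 = (3, -1, -4); ‖c_1‖ = 5.0990, so e_1 = (0.5883, -0.1961, -0.7845).
e_1·c_2 = 0.5883·0 + (-0.1961)·2 + (-0.7845)·1 = -1.1767.
u_2 = c_2 + 1.1767·e_1 = (0.6923, 1.7692, 0.0769).
r_{22} = ‖u_2‖ = 1.9014.

r_{22} = 1.9014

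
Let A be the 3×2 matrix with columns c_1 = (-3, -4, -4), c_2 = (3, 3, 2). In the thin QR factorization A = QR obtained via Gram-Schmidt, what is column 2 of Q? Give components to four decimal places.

c_1 = (-3, -4, -4); ‖c_1‖ = 6.4031, so q_1 = (-0.4685, -0.6247, -0.6247).
q_1·c_2 = (-0.4685)·3 + (-0.6247)·3 + (-0.6247)·2 = -4.5290.
u_2 = c_2 + 4.5290·q_1 = (0.8780, 0.1707, -0.8293).
‖u_2‖ = 1.2198, so q_2 = (0.7199, 0.1400, -0.6799).

q_2 = (0.7199, 0.1400, -0.6799)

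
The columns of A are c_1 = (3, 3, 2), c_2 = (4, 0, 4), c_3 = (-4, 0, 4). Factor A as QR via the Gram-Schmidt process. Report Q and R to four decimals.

c_1 = (3, 3, 2); ‖c_1‖ = 4.6904, so q_1 = (0.6396, 0.6396, 0.4264).
q_1·c_2 = 0.6396·4 + 0.6396·0 + 0.4264·4 = 4.2640.
u_2 = c_2 − 4.2640·q_1 = (1.2727, -2.7273, 2.1818).
‖u_2‖ = 3.7173, so q_2 = (0.3424, -0.7337, 0.5869).
q_1·c_3 = 0.6396·(-4) + 0.6396·0 + 0.4264·4 = -0.8528; q_2·c_3 = 0.3424·(-4) + (-0.7337)·0 + 0.5869·4 = 0.9782.
u_3 = c_3 + 0.8528·q_1 − 0.9782·q_2 = (-3.7895, 1.2632, 3.7895).
‖u_3‖ = 5.5060, so q_3 = (-0.6882, 0.2294, 0.6882).

Q = [[0.6396, 0.3424, -0.6882], [0.6396, -0.7337, 0.2294], [0.4264, 0.5869, 0.6882]], R = [[4.6904, 4.2640, -0.8528], [0.0000, 3.7173, 0.9782], [0.0000, 0.0000, 5.5060]]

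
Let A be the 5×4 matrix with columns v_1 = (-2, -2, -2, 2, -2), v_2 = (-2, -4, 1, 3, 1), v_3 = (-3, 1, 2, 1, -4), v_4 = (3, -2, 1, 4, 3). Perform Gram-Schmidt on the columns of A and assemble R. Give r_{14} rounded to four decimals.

e_1 = v_1/‖v_1‖ = (-2, -2, -2, 2, -2)/4.4721 = (-0.4472, -0.4472, -0.4472, 0.4472, -0.4472).
r_{14} = e_1·v_4 = -0.4472.

r_{14} = -0.4472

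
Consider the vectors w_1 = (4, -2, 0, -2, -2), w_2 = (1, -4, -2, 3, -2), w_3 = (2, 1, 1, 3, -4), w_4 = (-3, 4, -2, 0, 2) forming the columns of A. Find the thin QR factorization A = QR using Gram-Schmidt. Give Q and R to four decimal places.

Q = [[0.7559, -0.0777, 0.1987, 0.1175], [-0.3780, -0.5956, 0.5298, 0.4515], [0.0000, -0.3626, 0.3311, -0.8710], [-0.3780, 0.6733, 0.4636, -0.0973], [-0.3780, -0.2331, -0.5960, -0.1191]], R = [[5.2915, 1.8898, 1.5119, -4.5356], [0.0000, 5.5162, 1.8387, -1.8905], [0.0000, 0.0000, 5.0332, -0.3311], [0.0000, 0.0000, 0.0000, 2.9572]]

w_1 = (4, -2, 0, -2, -2); ‖w_1‖ = 5.2915, so e_1 = (0.7559, -0.3780, 0.0000, -0.3780, -0.3780).
e_1·w_2 = 0.7559·1 + (-0.3780)·(-4) + 0.0000·(-2) + (-0.3780)·3 + (-0.3780)·(-2) = 1.8898.
u_2 = w_2 − 1.8898·e_1 = (-0.4286, -3.2857, -2.0000, 3.7143, -1.2857).
‖u_2‖ = 5.5162, so e_2 = (-0.0777, -0.5956, -0.3626, 0.6733, -0.2331).
e_1·w_3 = 0.7559·2 + (-0.3780)·1 + 0.0000·1 + (-0.3780)·3 + (-0.3780)·(-4) = 1.5119; e_2·w_3 = (-0.0777)·2 + (-0.5956)·1 + (-0.3626)·1 + 0.6733·3 + (-0.2331)·(-4) = 1.8387.
u_3 = w_3 − 1.5119·e_1 − 1.8387·e_2 = (1.0000, 2.6667, 1.6667, 2.3333, -3.0000).
‖u_3‖ = 5.0332, so e_3 = (0.1987, 0.5298, 0.3311, 0.4636, -0.5960).
e_1·w_4 = 0.7559·(-3) + (-0.3780)·4 + 0.0000·(-2) + (-0.3780)·0 + (-0.3780)·2 = -4.5356; e_2·w_4 = (-0.0777)·(-3) + (-0.5956)·4 + (-0.3626)·(-2) + 0.6733·0 + (-0.2331)·2 = -1.8905; e_3·w_4 = 0.1987·(-3) + 0.5298·4 + 0.3311·(-2) + 0.4636·0 + (-0.5960)·2 = -0.3311.
u_4 = w_4 + 4.5356·e_1 + 1.8905·e_2 + 0.3311·e_3 = (0.3475, 1.3351, -2.5758, -0.2878, -0.3523).
‖u_4‖ = 2.9572, so e_4 = (0.1175, 0.4515, -0.8710, -0.0973, -0.1191).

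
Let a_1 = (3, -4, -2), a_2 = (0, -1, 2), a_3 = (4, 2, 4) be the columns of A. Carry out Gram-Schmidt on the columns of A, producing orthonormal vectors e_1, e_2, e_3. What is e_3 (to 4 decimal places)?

e_3 = (0.8305, 0.4983, 0.2491)

e_1 = a_1/‖a_1‖ = (3, -4, -2)/5.3852 = (0.5571, -0.7428, -0.3714).
r_{12} = e_1·a_2 = 0.0000.
u_2 = a_2 + 0.0000·e_1 = (0.0000, -1.0000, 2.0000).
‖u_2‖ = 2.2361, so e_2 = (0.0000, -0.4472, 0.8944).
r_{13} = e_1·a_3 = -0.7428; r_{23} = e_2·a_3 = 2.6833.
u_3 = a_3 + 0.7428·e_1 − 2.6833·e_2 = (4.4138, 2.6483, 1.3241).
‖u_3‖ = 5.3149, so e_3 = (0.8305, 0.4983, 0.2491).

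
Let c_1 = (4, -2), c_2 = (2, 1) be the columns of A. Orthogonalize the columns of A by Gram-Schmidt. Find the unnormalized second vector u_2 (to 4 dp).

u_2 = (0.8000, 1.6000)

c_1 = (4, -2); ‖c_1‖ = 4.4721, so e_1 = (0.8944, -0.4472).
e_1·c_2 = 0.8944·2 + (-0.4472)·1 = 1.3416.
u_2 = c_2 − 1.3416·e_1 = (0.8000, 1.6000).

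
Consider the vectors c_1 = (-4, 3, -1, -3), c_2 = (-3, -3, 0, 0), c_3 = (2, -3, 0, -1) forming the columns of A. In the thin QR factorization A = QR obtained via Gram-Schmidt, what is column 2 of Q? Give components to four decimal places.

e_2 = (-0.6308, -0.7733, 0.0203, 0.0610)

c_1 = (-4, 3, -1, -3); ‖c_1‖ = 5.9161, so e_1 = (-0.6761, 0.5071, -0.1690, -0.5071).
e_1·c_2 = (-0.6761)·(-3) + 0.5071·(-3) + (-0.1690)·0 + (-0.5071)·0 = 0.5071.
u_2 = c_2 − 0.5071·e_1 = (-2.6571, -3.2571, 0.0857, 0.2571).
‖u_2‖ = 4.2122, so e_2 = (-0.6308, -0.7733, 0.0203, 0.0610).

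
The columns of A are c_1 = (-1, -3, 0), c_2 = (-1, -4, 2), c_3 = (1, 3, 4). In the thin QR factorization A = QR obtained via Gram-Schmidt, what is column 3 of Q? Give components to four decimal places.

e_3 = (-0.9370, 0.3123, 0.1562)

c_1 = (-1, -3, 0); ‖c_1‖ = 3.1623, so e_1 = (-0.3162, -0.9487, 0.0000).
e_1·c_2 = (-0.3162)·(-1) + (-0.9487)·(-4) + 0.0000·2 = 4.1110.
u_2 = c_2 − 4.1110·e_1 = (0.3000, -0.1000, 2.0000).
‖u_2‖ = 2.0248, so e_2 = (0.1482, -0.0494, 0.9877).
e_1·c_3 = (-0.3162)·1 + (-0.9487)·3 + 0.0000·4 = -3.1623; e_2·c_3 = 0.1482·1 + (-0.0494)·3 + 0.9877·4 = 3.9509.
u_3 = c_3 + 3.1623·e_1 − 3.9509·e_2 = (-0.5854, 0.1951, 0.0976).
‖u_3‖ = 0.6247, so e_3 = (-0.9370, 0.3123, 0.1562).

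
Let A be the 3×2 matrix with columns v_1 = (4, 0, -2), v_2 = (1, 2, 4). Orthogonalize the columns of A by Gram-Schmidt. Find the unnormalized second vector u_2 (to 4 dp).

u_2 = (1.8000, 2.0000, 3.6000)

v_1 = (4, 0, -2); ‖v_1‖ = 4.4721, so q_1 = (0.8944, 0.0000, -0.4472).
q_1·v_2 = 0.8944·1 + 0.0000·2 + (-0.4472)·4 = -0.8944.
u_2 = v_2 + 0.8944·q_1 = (1.8000, 2.0000, 3.6000).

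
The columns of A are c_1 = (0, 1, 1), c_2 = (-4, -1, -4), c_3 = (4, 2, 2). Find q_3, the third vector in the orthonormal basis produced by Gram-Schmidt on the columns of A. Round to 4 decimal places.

c_1 = (0, 1, 1); ‖c_1‖ = 1.4142, so q_1 = (0.0000, 0.7071, 0.7071).
q_1·c_2 = 0.0000·(-4) + 0.7071·(-1) + 0.7071·(-4) = -3.5355.
u_2 = c_2 + 3.5355·q_1 = (-4.0000, 1.5000, -1.5000).
‖u_2‖ = 4.5277, so q_2 = (-0.8835, 0.3313, -0.3313).
q_1·c_3 = 0.0000·4 + 0.7071·2 + 0.7071·2 = 2.8284; q_2·c_3 = (-0.8835)·4 + 0.3313·2 + (-0.3313)·2 = -3.5338.
u_3 = c_3 − 2.8284·q_1 + 3.5338·q_2 = (0.8780, 1.1707, -1.1707).
‖u_3‖ = 1.8741, so q_3 = (0.4685, 0.6247, -0.6247).

q_3 = (0.4685, 0.6247, -0.6247)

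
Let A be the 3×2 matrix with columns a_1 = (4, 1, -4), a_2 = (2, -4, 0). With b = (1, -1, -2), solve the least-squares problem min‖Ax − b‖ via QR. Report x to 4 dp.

x = (0.3043, 0.2391)

a_1 = (4, 1, -4); ‖a_1‖ = 5.7446, so q_1 = (0.6963, 0.1741, -0.6963).
q_1·a_2 = 0.6963·2 + 0.1741·(-4) + (-0.6963)·0 = 0.6963.
u_2 = a_2 − 0.6963·q_1 = (1.5152, -4.1212, 0.4848).
‖u_2‖ = 4.4176, so q_2 = (0.3430, -0.9329, 0.1098).
Qᵀb = (1.9149, 1.0564).
Back-substitute: x_2 = 1.0564/4.4176 = 0.2391.
x_1 = (1.9149 − 0.6963·0.2391)/5.7446 = 0.3043.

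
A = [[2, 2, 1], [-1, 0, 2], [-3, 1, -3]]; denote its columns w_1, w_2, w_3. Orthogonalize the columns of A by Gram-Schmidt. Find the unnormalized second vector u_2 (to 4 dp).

e_1 = w_1/‖w_1‖ = (2, -1, -3)/3.7417 = (0.5345, -0.2673, -0.8018).
r_{12} = e_1·w_2 = 0.2673.
u_2 = w_2 − 0.2673·e_1 = (1.8571, 0.0714, 1.2143).

u_2 = (1.8571, 0.0714, 1.2143)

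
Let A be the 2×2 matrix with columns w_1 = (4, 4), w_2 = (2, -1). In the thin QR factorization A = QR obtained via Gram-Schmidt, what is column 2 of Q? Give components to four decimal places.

w_1 = (4, 4); ‖w_1‖ = 5.6569, so e_1 = (0.7071, 0.7071).
e_1·w_2 = 0.7071·2 + 0.7071·(-1) = 0.7071.
u_2 = w_2 − 0.7071·e_1 = (1.5000, -1.5000).
‖u_2‖ = 2.1213, so e_2 = (0.7071, -0.7071).

e_2 = (0.7071, -0.7071)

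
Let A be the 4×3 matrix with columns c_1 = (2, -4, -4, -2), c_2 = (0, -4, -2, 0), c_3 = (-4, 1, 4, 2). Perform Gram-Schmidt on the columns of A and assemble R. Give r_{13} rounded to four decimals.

r_{13} = -5.0596

c_1 = (2, -4, -4, -2); ‖c_1‖ = 6.3246, so e_1 = (0.3162, -0.6325, -0.6325, -0.3162).
r_{13} = e_1·c_3 = -5.0596.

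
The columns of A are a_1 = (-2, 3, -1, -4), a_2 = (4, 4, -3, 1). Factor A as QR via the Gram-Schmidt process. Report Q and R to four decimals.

Q = [[-0.3651, 0.6504], [0.5477, 0.5730], [-0.1826, -0.4491], [-0.7303, 0.2168]], R = [[5.4772, 0.5477], [0.0000, 6.4576]]

a_1 = (-2, 3, -1, -4); ‖a_1‖ = 5.4772, so e_1 = (-0.3651, 0.5477, -0.1826, -0.7303).
e_1·a_2 = (-0.3651)·4 + 0.5477·4 + (-0.1826)·(-3) + (-0.7303)·1 = 0.5477.
u_2 = a_2 − 0.5477·e_1 = (4.2000, 3.7000, -2.9000, 1.4000).
‖u_2‖ = 6.4576, so e_2 = (0.6504, 0.5730, -0.4491, 0.2168).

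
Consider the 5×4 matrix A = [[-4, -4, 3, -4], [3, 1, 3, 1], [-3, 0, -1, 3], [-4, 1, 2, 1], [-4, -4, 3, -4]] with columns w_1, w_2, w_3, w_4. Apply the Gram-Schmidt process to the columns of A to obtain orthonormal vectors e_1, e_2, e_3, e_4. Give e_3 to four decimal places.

w_1 = (-4, 3, -3, -4, -4); ‖w_1‖ = 8.1240, so e_1 = (-0.4924, 0.3693, -0.3693, -0.4924, -0.4924).
e_1·w_2 = (-0.4924)·(-4) + 0.3693·1 + (-0.3693)·0 + (-0.4924)·1 + (-0.4924)·(-4) = 3.8158.
u_2 = w_2 − 3.8158·e_1 = (-2.1212, -0.4091, 1.4091, 2.8788, -2.1212).
‖u_2‖ = 4.4090, so e_2 = (-0.4811, -0.0928, 0.3196, 0.6529, -0.4811).
e_1·w_3 = (-0.4924)·3 + 0.3693·3 + (-0.3693)·(-1) + (-0.4924)·2 + (-0.4924)·3 = -2.4618; e_2·w_3 = (-0.4811)·3 + (-0.0928)·3 + 0.3196·(-1) + 0.6529·2 + (-0.4811)·3 = -2.1787.
u_3 = w_3 + 2.4618·e_1 + 2.1787·e_2 = (0.7397, 3.7069, -1.2128, 2.2104, 0.7397).
‖u_3‖ = 4.6035, so e_3 = (0.1607, 0.8052, -0.2634, 0.4802, 0.1607).

e_3 = (0.1607, 0.8052, -0.2634, 0.4802, 0.1607)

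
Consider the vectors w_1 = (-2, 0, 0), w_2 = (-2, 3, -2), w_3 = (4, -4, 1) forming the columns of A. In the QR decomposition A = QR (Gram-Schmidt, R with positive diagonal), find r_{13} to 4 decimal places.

r_{13} = -4.0000

q_1 = w_1/‖w_1‖ = (-2, 0, 0)/2.0000 = (-1.0000, 0.0000, 0.0000).
r_{13} = q_1·w_3 = -4.0000.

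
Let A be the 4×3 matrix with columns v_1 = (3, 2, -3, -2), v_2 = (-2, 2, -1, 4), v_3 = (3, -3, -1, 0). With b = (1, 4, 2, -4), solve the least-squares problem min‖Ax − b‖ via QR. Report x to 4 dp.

x = (0.5545, -0.8809, -1.2641)

v_1 = (3, 2, -3, -2); ‖v_1‖ = 5.0990, so q_1 = (0.5883, 0.3922, -0.5883, -0.3922).
q_1·v_2 = 0.5883·(-2) + 0.3922·2 + (-0.5883)·(-1) + (-0.3922)·4 = -1.3728.
u_2 = v_2 + 1.3728·q_1 = (-1.1923, 2.5385, -1.8077, 3.4615).
‖u_2‖ = 4.8078, so q_2 = (-0.2480, 0.5280, -0.3760, 0.7200).
q_1·v_3 = 0.5883·3 + 0.3922·(-3) + (-0.5883)·(-1) + (-0.3922)·0 = 1.1767; q_2·v_3 = (-0.2480)·3 + 0.5280·(-3) + (-0.3760)·(-1) + 0.7200·0 = -1.9519.
u_3 = v_3 − 1.1767·q_1 + 1.9519·q_2 = (1.8236, -2.4309, -1.0416, 1.8669).
‖u_3‖ = 3.7156, so q_3 = (0.4908, -0.6543, -0.2803, 0.5025).
Qᵀb = (2.5495, -1.7679, -4.6967).
Back-substitute: x_3 = -4.6967/3.7156 = -1.2641.
x_2 = (-1.7679 + 1.9519·(-1.2641))/4.8078 = -0.8809.
x_1 = (2.5495 + 1.3728·(-0.8809) − 1.1767·(-1.2641))/5.0990 = 0.5545.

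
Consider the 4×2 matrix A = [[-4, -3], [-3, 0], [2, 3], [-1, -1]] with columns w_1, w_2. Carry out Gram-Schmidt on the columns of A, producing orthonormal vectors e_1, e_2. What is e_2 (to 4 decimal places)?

w_1 = (-4, -3, 2, -1); ‖w_1‖ = 5.4772, so e_1 = (-0.7303, -0.5477, 0.3651, -0.1826).
e_1·w_2 = (-0.7303)·(-3) + (-0.5477)·0 + 0.3651·3 + (-0.1826)·(-1) = 3.4689.
u_2 = w_2 − 3.4689·e_1 = (-0.4667, 1.9000, 1.7333, -0.3667).
‖u_2‖ = 2.6394, so e_2 = (-0.1768, 0.7198, 0.6567, -0.1389).

e_2 = (-0.1768, 0.7198, 0.6567, -0.1389)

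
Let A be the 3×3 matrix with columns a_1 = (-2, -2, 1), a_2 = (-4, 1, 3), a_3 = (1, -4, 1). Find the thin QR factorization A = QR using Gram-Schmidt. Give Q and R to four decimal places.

Q = [[-0.6667, -0.4851, 0.5659], [-0.6667, 0.7276, -0.1617], [0.3333, 0.4851, 0.8085]], R = [[3.0000, 3.0000, 2.3333], [0.0000, 4.1231, -2.9104], [0.0000, 0.0000, 2.0211]]

a_1 = (-2, -2, 1); ‖a_1‖ = 3.0000, so e_1 = (-0.6667, -0.6667, 0.3333).
e_1·a_2 = (-0.6667)·(-4) + (-0.6667)·1 + 0.3333·3 = 3.0000.
u_2 = a_2 − 3.0000·e_1 = (-2.0000, 3.0000, 2.0000).
‖u_2‖ = 4.1231, so e_2 = (-0.4851, 0.7276, 0.4851).
e_1·a_3 = (-0.6667)·1 + (-0.6667)·(-4) + 0.3333·1 = 2.3333; e_2·a_3 = (-0.4851)·1 + 0.7276·(-4) + 0.4851·1 = -2.9104.
u_3 = a_3 − 2.3333·e_1 + 2.9104·e_2 = (1.1438, -0.3268, 1.6340).
‖u_3‖ = 2.0211, so e_3 = (0.5659, -0.1617, 0.8085).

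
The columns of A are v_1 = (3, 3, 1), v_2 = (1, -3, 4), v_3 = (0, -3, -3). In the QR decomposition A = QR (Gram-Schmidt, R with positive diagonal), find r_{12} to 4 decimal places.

v_1 = (3, 3, 1); ‖v_1‖ = 4.3589, so q_1 = (0.6882, 0.6882, 0.2294).
r_{12} = q_1·v_2 = -0.4588.

r_{12} = -0.4588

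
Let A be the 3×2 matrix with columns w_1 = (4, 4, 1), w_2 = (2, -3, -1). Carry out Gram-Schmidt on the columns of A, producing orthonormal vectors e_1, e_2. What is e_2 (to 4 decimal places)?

w_1 = (4, 4, 1); ‖w_1‖ = 5.7446, so e_1 = (0.6963, 0.6963, 0.1741).
e_1·w_2 = 0.6963·2 + 0.6963·(-3) + 0.1741·(-1) = -0.8704.
u_2 = w_2 + 0.8704·e_1 = (2.6061, -2.3939, -0.8485).
‖u_2‖ = 3.6390, so e_2 = (0.7161, -0.6579, -0.2332).

e_2 = (0.7161, -0.6579, -0.2332)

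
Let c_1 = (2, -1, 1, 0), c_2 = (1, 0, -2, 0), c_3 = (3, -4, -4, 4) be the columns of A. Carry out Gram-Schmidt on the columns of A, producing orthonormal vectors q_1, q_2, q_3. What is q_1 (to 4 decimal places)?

q_1 = (0.8165, -0.4082, 0.4082, 0.0000)

q_1 = c_1/‖c_1‖ = (2, -1, 1, 0)/2.4495 = (0.8165, -0.4082, 0.4082, 0.0000).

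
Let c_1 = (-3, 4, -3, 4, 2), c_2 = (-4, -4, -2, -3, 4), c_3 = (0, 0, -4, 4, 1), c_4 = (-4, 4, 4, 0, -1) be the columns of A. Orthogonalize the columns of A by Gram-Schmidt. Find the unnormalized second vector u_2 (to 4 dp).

c_1 = (-3, 4, -3, 4, 2); ‖c_1‖ = 7.3485, so e_1 = (-0.4082, 0.5443, -0.4082, 0.5443, 0.2722).
e_1·c_2 = (-0.4082)·(-4) + 0.5443·(-4) + (-0.4082)·(-2) + 0.5443·(-3) + 0.2722·4 = -0.2722.
u_2 = c_2 + 0.2722·e_1 = (-4.1111, -3.8519, -2.1111, -2.8519, 4.0741).

u_2 = (-4.1111, -3.8519, -2.1111, -2.8519, 4.0741)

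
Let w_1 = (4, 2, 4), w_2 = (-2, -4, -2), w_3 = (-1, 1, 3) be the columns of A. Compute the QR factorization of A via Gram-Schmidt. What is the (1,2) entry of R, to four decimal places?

r_{12} = -4.0000

w_1 = (4, 2, 4); ‖w_1‖ = 6.0000, so q_1 = (0.6667, 0.3333, 0.6667).
r_{12} = q_1·w_2 = -4.0000.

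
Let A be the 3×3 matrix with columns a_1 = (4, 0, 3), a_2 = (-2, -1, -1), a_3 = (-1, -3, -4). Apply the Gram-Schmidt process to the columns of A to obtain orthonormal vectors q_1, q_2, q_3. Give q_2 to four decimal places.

q_2 = (-0.2228, -0.9285, 0.2971)

q_1 = a_1/‖a_1‖ = (4, 0, 3)/5.0000 = (0.8000, 0.0000, 0.6000).
r_{12} = q_1·a_2 = -2.2000.
u_2 = a_2 + 2.2000·q_1 = (-0.2400, -1.0000, 0.3200).
‖u_2‖ = 1.0770, so q_2 = (-0.2228, -0.9285, 0.2971).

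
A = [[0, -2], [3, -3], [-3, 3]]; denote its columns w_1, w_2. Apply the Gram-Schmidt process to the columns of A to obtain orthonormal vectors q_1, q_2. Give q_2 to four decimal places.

q_2 = (-1.0000, 0.0000, 0.0000)

q_1 = w_1/‖w_1‖ = (0, 3, -3)/4.2426 = (0.0000, 0.7071, -0.7071).
r_{12} = q_1·w_2 = -4.2426.
u_2 = w_2 + 4.2426·q_1 = (-2.0000, 0.0000, 0.0000).
‖u_2‖ = 2.0000, so q_2 = (-1.0000, 0.0000, 0.0000).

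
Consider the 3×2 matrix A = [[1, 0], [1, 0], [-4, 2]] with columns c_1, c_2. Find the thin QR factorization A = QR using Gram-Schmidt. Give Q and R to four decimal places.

Q = [[0.2357, 0.6667], [0.2357, 0.6667], [-0.9428, 0.3333]], R = [[4.2426, -1.8856], [0.0000, 0.6667]]

c_1 = (1, 1, -4); ‖c_1‖ = 4.2426, so e_1 = (0.2357, 0.2357, -0.9428).
e_1·c_2 = 0.2357·0 + 0.2357·0 + (-0.9428)·2 = -1.8856.
u_2 = c_2 + 1.8856·e_1 = (0.4444, 0.4444, 0.2222).
‖u_2‖ = 0.6667, so e_2 = (0.6667, 0.6667, 0.3333).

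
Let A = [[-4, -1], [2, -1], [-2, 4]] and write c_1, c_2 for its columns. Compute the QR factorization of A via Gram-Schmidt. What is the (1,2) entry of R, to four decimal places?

r_{12} = -1.2247

c_1 = (-4, 2, -2); ‖c_1‖ = 4.8990, so e_1 = (-0.8165, 0.4082, -0.4082).
r_{12} = e_1·c_2 = -1.2247.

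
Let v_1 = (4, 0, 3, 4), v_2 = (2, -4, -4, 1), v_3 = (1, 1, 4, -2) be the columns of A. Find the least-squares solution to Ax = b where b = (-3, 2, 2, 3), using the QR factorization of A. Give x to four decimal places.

x = (0.3579, -1.0997, -1.0844)

v_1 = (4, 0, 3, 4); ‖v_1‖ = 6.4031, so e_1 = (0.6247, 0.0000, 0.4685, 0.6247).
e_1·v_2 = 0.6247·2 + 0.0000·(-4) + 0.4685·(-4) + 0.6247·1 = 0.0000.
u_2 = v_2 − 0.0000·e_1 = (2.0000, -4.0000, -4.0000, 1.0000).
‖u_2‖ = 6.0828, so e_2 = (0.3288, -0.6576, -0.6576, 0.1644).
e_1·v_3 = 0.6247·1 + 0.0000·1 + 0.4685·4 + 0.6247·(-2) = 1.2494; e_2·v_3 = 0.3288·1 + (-0.6576)·1 + (-0.6576)·4 + 0.1644·(-2) = -3.2880.
u_3 = v_3 − 1.2494·e_1 + 3.2880·e_2 = (1.3006, -1.1622, 1.2525, -2.2399).
‖u_3‖ = 3.1029, so e_3 = (0.4191, -0.3745, 0.4036, -0.7219).
Qᵀb = (0.9370, -3.1236, -3.3649).
Back-substitute: x_3 = -3.3649/3.1029 = -1.0844.
x_2 = (-3.1236 + 3.2880·(-1.0844))/6.0828 = -1.0997.
x_1 = (0.9370 − 0.0000·(-1.0997) − 1.2494·(-1.0844))/6.4031 = 0.3579.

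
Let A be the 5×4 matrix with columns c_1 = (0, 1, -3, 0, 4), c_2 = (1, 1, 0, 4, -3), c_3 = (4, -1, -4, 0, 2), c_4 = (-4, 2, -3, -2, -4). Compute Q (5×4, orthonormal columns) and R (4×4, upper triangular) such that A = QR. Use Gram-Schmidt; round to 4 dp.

c_1 = (0, 1, -3, 0, 4); ‖c_1‖ = 5.0990, so q_1 = (0.0000, 0.1961, -0.5883, 0.0000, 0.7845).
q_1·c_2 = 0.0000·1 + 0.1961·1 + (-0.5883)·0 + 0.0000·4 + 0.7845·(-3) = -2.1573.
u_2 = c_2 + 2.1573·q_1 = (1.0000, 1.4231, -1.2692, 4.0000, -1.3077).
‖u_2‖ = 4.7272, so q_2 = (0.2115, 0.3010, -0.2685, 0.8462, -0.2766).
q_1·c_3 = 0.0000·4 + 0.1961·(-1) + (-0.5883)·(-4) + 0.0000·0 + 0.7845·2 = 3.7262; q_2·c_3 = 0.2115·4 + 0.3010·(-1) + (-0.2685)·(-4) + 0.8462·0 + (-0.2766)·2 = 1.0659.
u_3 = c_3 − 3.7262·q_1 − 1.0659·q_2 = (3.7745, -2.0516, -1.5215, -0.9019, -0.6282).
‖u_3‖ = 4.6882, so q_3 = (0.8051, -0.4376, -0.3245, -0.1924, -0.1340).
q_1·c_4 = 0.0000·(-4) + 0.1961·2 + (-0.5883)·(-3) + 0.0000·(-2) + 0.7845·(-4) = -0.9806; q_2·c_4 = 0.2115·(-4) + 0.3010·2 + (-0.2685)·(-3) + 0.8462·(-2) + (-0.2766)·(-4) = -0.0244; q_3·c_4 = 0.8051·(-4) + (-0.4376)·2 + (-0.3245)·(-3) + (-0.1924)·(-2) + (-0.1340)·(-4) = -2.2013.
u_4 = c_4 + 0.9806·q_1 + 0.0244·q_2 + 2.2013·q_3 = (-2.2226, 1.2363, -4.2979, -2.4028, -3.5325).
‖u_4‖ = 6.5721, so q_4 = (-0.3382, 0.1881, -0.6540, -0.3656, -0.5375).

Q = [[0.0000, 0.2115, 0.8051, -0.3382], [0.1961, 0.3010, -0.4376, 0.1881], [-0.5883, -0.2685, -0.3245, -0.6540], [0.0000, 0.8462, -0.1924, -0.3656], [0.7845, -0.2766, -0.1340, -0.5375]], R = [[5.0990, -2.1573, 3.7262, -0.9806], [0.0000, 4.7272, 1.0659, -0.0244], [0.0000, 0.0000, 4.6882, -2.2013], [0.0000, 0.0000, 0.0000, 6.5721]]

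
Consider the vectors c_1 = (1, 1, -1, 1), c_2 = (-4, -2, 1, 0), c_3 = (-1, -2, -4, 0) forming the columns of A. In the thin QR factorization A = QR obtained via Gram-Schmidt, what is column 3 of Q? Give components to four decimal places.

c_1 = (1, 1, -1, 1); ‖c_1‖ = 2.0000, so q_1 = (0.5000, 0.5000, -0.5000, 0.5000).
q_1·c_2 = 0.5000·(-4) + 0.5000·(-2) + (-0.5000)·1 + 0.5000·0 = -3.5000.
u_2 = c_2 + 3.5000·q_1 = (-2.2500, -0.2500, -0.7500, 1.7500).
‖u_2‖ = 2.9580, so q_2 = (-0.7606, -0.0845, -0.2535, 0.5916).
q_1·c_3 = 0.5000·(-1) + 0.5000·(-2) + (-0.5000)·(-4) + 0.5000·0 = 0.5000; q_2·c_3 = (-0.7606)·(-1) + (-0.0845)·(-2) + (-0.2535)·(-4) + 0.5916·0 = 1.9439.
u_3 = c_3 − 0.5000·q_1 − 1.9439·q_2 = (0.2286, -2.0857, -3.2571, -1.4000).
‖u_3‖ = 4.1196, so q_3 = (0.0555, -0.5063, -0.7906, -0.3398).

q_3 = (0.0555, -0.5063, -0.7906, -0.3398)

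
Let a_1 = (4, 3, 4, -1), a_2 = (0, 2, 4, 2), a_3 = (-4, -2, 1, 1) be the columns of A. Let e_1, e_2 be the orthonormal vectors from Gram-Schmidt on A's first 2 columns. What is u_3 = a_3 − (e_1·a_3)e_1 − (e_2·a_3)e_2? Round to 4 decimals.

a_1 = (4, 3, 4, -1); ‖a_1‖ = 6.4807, so e_1 = (0.6172, 0.4629, 0.6172, -0.1543).
e_1·a_2 = 0.6172·0 + 0.4629·2 + 0.6172·4 + (-0.1543)·2 = 3.0861.
u_2 = a_2 − 3.0861·e_1 = (-1.9048, 0.5714, 2.0952, 2.4762).
‖u_2‖ = 3.8048, so e_2 = (-0.5006, 0.1502, 0.5507, 0.6508).
e_1·a_3 = 0.6172·(-4) + 0.4629·(-2) + 0.6172·1 + (-0.1543)·1 = -2.9318; e_2·a_3 = (-0.5006)·(-4) + 0.1502·(-2) + 0.5507·1 + 0.6508·1 = 2.9036.
u_3 = a_3 + 2.9318·e_1 − 2.9036·e_2 = (-0.7368, -1.0789, 1.2105, -1.3421).

u_3 = (-0.7368, -1.0789, 1.2105, -1.3421)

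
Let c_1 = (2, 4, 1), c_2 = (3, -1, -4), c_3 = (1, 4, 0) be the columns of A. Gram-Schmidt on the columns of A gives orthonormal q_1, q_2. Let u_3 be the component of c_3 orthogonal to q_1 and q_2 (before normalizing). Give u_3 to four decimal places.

u_3 = (-0.8026, 0.5886, -0.7491)

c_1 = (2, 4, 1); ‖c_1‖ = 4.5826, so q_1 = (0.4364, 0.8729, 0.2182).
q_1·c_2 = 0.4364·3 + 0.8729·(-1) + 0.2182·(-4) = -0.4364.
u_2 = c_2 + 0.4364·q_1 = (3.1905, -0.6190, -3.9048).
‖u_2‖ = 5.0803, so q_2 = (0.6280, -0.1219, -0.7686).
q_1·c_3 = 0.4364·1 + 0.8729·4 + 0.2182·0 = 3.9279; q_2·c_3 = 0.6280·1 + (-0.1219)·4 + (-0.7686)·0 = 0.1406.
u_3 = c_3 − 3.9279·q_1 − 0.1406·q_2 = (-0.8026, 0.5886, -0.7491).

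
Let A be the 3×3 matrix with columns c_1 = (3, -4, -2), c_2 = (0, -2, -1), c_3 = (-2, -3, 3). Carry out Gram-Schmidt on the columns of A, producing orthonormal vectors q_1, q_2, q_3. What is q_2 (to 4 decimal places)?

q_2 = (-0.8305, -0.4983, -0.2491)

c_1 = (3, -4, -2); ‖c_1‖ = 5.3852, so q_1 = (0.5571, -0.7428, -0.3714).
q_1·c_2 = 0.5571·0 + (-0.7428)·(-2) + (-0.3714)·(-1) = 1.8570.
u_2 = c_2 − 1.8570·q_1 = (-1.0345, -0.6207, -0.3103).
‖u_2‖ = 1.2457, so q_2 = (-0.8305, -0.4983, -0.2491).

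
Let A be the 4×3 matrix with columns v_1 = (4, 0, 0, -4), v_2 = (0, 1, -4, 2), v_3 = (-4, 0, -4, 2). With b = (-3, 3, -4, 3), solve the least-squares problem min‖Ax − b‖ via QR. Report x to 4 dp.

x = (-0.3527, 0.8082, 0.2603)

v_1 = (4, 0, 0, -4); ‖v_1‖ = 5.6569, so e_1 = (0.7071, 0.0000, 0.0000, -0.7071).
e_1·v_2 = 0.7071·0 + 0.0000·1 + 0.0000·(-4) + (-0.7071)·2 = -1.4142.
u_2 = v_2 + 1.4142·e_1 = (1.0000, 1.0000, -4.0000, 1.0000).
‖u_2‖ = 4.3589, so e_2 = (0.2294, 0.2294, -0.9177, 0.2294).
e_1·v_3 = 0.7071·(-4) + 0.0000·0 + 0.0000·(-4) + (-0.7071)·2 = -4.2426; e_2·v_3 = 0.2294·(-4) + 0.2294·0 + (-0.9177)·(-4) + 0.2294·2 = 3.2118.
u_3 = v_3 + 4.2426·e_1 − 3.2118·e_2 = (-1.7368, -0.7368, -1.0526, -1.7368).
‖u_3‖ = 2.7720, so e_3 = (-0.6266, -0.2658, -0.3797, -0.6266).
Qᵀb = (-4.2426, 4.3589, 0.7215).
Back-substitute: x_3 = 0.7215/2.7720 = 0.2603.
x_2 = (4.3589 − 3.2118·0.2603)/4.3589 = 0.8082.
x_1 = (-4.2426 + 1.4142·0.8082 + 4.2426·0.2603)/5.6569 = -0.3527.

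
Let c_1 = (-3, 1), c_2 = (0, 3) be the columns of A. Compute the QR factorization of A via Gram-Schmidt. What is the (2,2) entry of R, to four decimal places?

r_{22} = 2.8460

c_1 = (-3, 1); ‖c_1‖ = 3.1623, so e_1 = (-0.9487, 0.3162).
e_1·c_2 = (-0.9487)·0 + 0.3162·3 = 0.9487.
u_2 = c_2 − 0.9487·e_1 = (0.9000, 2.7000).
r_{22} = ‖u_2‖ = 2.8460.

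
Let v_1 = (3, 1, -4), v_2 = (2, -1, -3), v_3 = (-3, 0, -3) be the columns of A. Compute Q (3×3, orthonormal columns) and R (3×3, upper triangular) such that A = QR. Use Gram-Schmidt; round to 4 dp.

Q = [[0.5883, 0.0226, -0.8083], [0.1961, -0.9738, 0.1155], [-0.7845, -0.2265, -0.5774]], R = [[5.0990, 3.3340, 0.5883], [0.0000, 1.6984, 0.6114], [0.0000, 0.0000, 4.1569]]

q_1 = v_1/‖v_1‖ = (3, 1, -4)/5.0990 = (0.5883, 0.1961, -0.7845).
r_{12} = q_1·v_2 = 3.3340.
u_2 = v_2 − 3.3340·q_1 = (0.0385, -1.6538, -0.3846).
‖u_2‖ = 1.6984, so q_2 = (0.0226, -0.9738, -0.2265).
r_{13} = q_1·v_3 = 0.5883; r_{23} = q_2·v_3 = 0.6114.
u_3 = v_3 − 0.5883·q_1 − 0.6114·q_2 = (-3.3600, 0.4800, -2.4000).
‖u_3‖ = 4.1569, so q_3 = (-0.8083, 0.1155, -0.5774).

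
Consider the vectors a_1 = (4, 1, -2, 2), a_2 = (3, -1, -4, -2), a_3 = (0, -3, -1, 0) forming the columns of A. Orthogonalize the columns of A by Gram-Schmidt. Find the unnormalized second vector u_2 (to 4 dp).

u_2 = (0.6000, -1.6000, -2.8000, -3.2000)

e_1 = a_1/‖a_1‖ = (4, 1, -2, 2)/5.0000 = (0.8000, 0.2000, -0.4000, 0.4000).
r_{12} = e_1·a_2 = 3.0000.
u_2 = a_2 − 3.0000·e_1 = (0.6000, -1.6000, -2.8000, -3.2000).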